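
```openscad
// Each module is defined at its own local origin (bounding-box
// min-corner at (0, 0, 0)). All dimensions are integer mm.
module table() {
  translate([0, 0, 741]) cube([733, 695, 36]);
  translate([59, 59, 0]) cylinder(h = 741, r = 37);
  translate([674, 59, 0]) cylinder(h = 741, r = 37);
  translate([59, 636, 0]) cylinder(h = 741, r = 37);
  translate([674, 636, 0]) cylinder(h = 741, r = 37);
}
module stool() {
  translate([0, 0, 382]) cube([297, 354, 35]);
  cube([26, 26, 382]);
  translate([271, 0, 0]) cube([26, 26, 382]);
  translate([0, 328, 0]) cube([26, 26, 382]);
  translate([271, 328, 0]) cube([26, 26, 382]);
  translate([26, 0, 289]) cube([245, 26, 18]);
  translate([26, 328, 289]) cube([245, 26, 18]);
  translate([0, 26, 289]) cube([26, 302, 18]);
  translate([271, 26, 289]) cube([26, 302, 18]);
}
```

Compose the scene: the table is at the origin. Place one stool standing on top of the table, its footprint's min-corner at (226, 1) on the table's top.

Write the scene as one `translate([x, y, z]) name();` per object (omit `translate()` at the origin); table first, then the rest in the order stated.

table();
translate([226, 1, 777]) stool();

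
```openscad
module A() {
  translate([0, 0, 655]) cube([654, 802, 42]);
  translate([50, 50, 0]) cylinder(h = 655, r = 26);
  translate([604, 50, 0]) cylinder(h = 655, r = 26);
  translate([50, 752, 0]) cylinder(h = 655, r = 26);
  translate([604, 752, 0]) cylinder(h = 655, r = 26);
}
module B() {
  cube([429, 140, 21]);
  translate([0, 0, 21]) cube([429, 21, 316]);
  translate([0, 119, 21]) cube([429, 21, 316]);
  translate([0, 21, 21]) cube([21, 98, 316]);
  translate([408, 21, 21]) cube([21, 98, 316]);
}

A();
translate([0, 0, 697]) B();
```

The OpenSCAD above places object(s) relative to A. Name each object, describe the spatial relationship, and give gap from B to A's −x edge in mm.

The open box's min-x is at 0; the table's min-x is 0; gap = 0 mm.

A is a table. B is an open box. The open box is on top of the table. The gap from the open box to the table's −x edge is 0 mm.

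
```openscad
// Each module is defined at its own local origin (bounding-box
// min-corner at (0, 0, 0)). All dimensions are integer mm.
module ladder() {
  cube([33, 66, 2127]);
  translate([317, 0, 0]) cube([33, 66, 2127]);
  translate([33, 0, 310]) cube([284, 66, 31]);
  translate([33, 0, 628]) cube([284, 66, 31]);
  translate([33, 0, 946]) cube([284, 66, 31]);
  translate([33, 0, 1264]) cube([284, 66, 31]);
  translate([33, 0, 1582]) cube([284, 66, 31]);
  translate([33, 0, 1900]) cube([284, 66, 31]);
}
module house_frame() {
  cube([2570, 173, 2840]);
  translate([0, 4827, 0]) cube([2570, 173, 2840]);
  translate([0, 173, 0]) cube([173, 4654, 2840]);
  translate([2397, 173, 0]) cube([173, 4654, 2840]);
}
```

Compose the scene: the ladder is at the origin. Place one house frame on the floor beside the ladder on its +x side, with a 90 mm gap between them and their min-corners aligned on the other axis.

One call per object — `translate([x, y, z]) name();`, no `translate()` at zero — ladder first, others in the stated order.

ladder();
translate([440, 0, 0]) house_frame();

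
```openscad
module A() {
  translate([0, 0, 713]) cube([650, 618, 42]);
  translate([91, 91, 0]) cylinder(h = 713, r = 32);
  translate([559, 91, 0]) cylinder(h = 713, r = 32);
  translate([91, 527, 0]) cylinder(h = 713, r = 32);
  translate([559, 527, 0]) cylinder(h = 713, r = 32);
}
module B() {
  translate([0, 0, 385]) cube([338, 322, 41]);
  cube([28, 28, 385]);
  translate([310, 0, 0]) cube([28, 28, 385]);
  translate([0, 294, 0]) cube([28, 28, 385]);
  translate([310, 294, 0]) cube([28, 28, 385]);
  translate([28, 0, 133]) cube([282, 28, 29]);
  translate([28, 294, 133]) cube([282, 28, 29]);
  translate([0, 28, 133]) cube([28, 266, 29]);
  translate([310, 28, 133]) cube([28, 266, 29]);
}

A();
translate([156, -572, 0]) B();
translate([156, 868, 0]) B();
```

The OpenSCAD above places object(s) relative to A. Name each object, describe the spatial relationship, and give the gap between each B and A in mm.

A is a table. B is a stool. Two stools sit around the table at the −y, +y sides. The gap between each stool and the table is 250 mm.

Each stool's nearest face is 250 mm from the table's bounding box.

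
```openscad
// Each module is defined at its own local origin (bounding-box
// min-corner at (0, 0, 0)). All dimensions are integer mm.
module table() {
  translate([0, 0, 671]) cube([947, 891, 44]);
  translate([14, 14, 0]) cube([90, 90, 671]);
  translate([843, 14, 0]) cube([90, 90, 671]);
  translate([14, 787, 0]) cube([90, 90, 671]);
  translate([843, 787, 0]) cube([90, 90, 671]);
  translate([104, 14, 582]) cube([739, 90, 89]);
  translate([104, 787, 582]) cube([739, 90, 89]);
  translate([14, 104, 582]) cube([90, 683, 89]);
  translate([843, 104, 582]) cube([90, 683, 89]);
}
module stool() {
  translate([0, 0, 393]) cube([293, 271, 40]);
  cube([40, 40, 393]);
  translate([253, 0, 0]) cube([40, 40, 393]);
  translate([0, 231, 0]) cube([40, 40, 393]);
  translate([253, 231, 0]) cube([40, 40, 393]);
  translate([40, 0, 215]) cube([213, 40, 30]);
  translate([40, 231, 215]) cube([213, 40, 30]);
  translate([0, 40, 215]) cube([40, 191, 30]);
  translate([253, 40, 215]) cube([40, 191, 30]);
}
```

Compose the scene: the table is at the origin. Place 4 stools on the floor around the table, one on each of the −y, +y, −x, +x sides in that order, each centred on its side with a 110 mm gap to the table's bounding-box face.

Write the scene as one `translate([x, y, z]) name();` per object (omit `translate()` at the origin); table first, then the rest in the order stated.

table();
translate([327, -381, 0]) stool();
translate([327, 1001, 0]) stool();
translate([-403, 310, 0]) stool();
translate([1057, 310, 0]) stool();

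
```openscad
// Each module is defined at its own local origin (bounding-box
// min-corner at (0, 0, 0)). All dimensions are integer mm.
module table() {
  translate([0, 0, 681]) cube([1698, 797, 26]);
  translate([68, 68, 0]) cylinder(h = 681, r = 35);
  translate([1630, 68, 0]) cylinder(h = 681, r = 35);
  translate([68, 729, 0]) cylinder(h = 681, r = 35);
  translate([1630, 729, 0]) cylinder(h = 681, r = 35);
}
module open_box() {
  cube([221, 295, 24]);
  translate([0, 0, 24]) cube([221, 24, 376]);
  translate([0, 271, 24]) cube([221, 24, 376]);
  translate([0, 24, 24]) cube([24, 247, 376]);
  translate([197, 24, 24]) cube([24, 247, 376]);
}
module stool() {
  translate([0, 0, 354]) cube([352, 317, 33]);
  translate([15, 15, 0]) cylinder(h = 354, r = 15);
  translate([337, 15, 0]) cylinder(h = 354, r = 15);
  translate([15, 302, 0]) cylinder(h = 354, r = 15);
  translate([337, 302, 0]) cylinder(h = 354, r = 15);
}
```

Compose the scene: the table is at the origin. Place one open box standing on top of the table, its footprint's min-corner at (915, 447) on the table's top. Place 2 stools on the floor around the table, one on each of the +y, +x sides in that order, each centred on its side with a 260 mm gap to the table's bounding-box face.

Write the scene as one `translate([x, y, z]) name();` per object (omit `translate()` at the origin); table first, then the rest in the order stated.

table();
translate([915, 447, 707]) open_box();
translate([673, 1057, 0]) stool();
translate([1958, 240, 0]) stool();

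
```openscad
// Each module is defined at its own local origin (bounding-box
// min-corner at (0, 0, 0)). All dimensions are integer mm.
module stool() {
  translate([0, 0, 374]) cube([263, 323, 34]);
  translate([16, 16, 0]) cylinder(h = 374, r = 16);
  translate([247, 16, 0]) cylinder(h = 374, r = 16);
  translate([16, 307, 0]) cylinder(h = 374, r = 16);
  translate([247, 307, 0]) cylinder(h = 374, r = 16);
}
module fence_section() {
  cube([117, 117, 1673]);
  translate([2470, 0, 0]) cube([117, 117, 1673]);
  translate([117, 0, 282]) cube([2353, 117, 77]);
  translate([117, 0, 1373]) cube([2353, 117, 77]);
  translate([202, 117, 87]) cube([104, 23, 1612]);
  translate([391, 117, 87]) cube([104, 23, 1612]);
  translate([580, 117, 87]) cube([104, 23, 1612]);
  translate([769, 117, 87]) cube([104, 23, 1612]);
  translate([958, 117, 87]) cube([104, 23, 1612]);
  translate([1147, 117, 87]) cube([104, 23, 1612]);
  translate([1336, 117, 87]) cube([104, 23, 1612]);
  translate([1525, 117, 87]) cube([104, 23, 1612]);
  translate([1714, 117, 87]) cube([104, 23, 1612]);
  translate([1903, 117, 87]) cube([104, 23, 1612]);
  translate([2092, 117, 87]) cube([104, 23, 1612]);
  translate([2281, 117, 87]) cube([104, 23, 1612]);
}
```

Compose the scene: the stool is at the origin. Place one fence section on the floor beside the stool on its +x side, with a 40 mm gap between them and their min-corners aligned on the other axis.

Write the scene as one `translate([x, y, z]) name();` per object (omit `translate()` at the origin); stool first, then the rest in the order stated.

stool();
translate([303, 0, 0]) fence_section();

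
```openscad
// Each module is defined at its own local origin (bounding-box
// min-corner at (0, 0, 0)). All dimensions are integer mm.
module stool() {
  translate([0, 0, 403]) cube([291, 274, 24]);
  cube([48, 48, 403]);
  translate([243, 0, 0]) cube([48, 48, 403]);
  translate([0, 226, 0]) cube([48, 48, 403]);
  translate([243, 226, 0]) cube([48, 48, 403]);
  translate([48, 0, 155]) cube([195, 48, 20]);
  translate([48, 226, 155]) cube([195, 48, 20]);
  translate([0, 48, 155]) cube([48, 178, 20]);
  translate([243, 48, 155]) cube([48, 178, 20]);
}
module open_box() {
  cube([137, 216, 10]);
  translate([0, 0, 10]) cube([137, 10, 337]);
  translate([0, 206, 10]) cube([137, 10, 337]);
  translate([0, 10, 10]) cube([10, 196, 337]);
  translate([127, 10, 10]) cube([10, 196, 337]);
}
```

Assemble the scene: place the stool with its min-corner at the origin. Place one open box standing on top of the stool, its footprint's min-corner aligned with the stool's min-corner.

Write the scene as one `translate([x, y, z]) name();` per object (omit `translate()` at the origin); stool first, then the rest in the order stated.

stool();
translate([0, 0, 427]) open_box();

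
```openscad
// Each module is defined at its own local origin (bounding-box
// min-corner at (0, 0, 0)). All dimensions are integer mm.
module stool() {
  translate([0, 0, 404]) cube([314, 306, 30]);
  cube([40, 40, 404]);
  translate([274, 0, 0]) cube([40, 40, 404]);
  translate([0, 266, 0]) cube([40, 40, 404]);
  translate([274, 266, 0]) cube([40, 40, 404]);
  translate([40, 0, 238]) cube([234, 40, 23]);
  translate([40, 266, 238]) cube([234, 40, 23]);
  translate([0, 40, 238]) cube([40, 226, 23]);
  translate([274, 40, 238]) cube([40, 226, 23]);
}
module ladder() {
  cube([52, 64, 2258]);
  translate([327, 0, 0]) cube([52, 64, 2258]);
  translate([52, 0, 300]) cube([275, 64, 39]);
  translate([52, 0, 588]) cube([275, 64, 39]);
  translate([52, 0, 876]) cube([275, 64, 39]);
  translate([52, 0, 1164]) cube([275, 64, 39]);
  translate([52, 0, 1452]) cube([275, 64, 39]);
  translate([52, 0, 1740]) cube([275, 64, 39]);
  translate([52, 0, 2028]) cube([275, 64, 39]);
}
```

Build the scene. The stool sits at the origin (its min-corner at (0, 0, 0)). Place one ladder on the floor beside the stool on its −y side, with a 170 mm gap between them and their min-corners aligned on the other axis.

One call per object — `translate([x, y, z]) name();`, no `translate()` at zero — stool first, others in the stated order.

stool();
translate([0, -234, 0]) ladder();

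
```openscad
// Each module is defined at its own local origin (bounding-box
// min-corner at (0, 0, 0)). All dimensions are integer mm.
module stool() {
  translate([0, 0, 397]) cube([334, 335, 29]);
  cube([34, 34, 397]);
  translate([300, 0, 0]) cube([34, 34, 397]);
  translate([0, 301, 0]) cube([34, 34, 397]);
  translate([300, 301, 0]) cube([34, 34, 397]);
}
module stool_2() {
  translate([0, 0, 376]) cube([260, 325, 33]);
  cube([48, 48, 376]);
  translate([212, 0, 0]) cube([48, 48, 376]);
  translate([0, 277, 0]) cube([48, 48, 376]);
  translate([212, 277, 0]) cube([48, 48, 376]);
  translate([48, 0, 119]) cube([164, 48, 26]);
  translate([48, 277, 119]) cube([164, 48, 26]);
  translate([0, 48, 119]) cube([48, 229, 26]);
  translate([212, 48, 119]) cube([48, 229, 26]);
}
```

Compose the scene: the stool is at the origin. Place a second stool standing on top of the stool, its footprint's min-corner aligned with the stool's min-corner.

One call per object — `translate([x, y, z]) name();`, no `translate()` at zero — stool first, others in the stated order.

stool();
translate([0, 0, 426]) stool_2();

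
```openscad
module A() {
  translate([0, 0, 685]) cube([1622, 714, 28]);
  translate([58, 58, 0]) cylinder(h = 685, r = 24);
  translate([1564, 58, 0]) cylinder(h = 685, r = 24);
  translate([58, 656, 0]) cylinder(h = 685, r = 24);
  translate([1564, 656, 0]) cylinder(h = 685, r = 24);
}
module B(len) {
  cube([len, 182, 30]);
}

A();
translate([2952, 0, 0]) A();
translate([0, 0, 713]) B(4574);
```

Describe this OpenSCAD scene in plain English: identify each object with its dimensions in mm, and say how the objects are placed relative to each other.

A is a table with a 1622×714 mm rectangular top, 28 mm thick, top surface at z = 713 mm, supported by four round legs of 48 mm diameter, each leg's bounding box inset 34 mm from the nearest pair of top edges, running from the floor.

B is a rectangular beam 4574 mm long (x), 182 mm deep (y), 30 mm thick (z).

The beam spans the tops of two tables placed 1330 mm apart, resting at z = 713 mm.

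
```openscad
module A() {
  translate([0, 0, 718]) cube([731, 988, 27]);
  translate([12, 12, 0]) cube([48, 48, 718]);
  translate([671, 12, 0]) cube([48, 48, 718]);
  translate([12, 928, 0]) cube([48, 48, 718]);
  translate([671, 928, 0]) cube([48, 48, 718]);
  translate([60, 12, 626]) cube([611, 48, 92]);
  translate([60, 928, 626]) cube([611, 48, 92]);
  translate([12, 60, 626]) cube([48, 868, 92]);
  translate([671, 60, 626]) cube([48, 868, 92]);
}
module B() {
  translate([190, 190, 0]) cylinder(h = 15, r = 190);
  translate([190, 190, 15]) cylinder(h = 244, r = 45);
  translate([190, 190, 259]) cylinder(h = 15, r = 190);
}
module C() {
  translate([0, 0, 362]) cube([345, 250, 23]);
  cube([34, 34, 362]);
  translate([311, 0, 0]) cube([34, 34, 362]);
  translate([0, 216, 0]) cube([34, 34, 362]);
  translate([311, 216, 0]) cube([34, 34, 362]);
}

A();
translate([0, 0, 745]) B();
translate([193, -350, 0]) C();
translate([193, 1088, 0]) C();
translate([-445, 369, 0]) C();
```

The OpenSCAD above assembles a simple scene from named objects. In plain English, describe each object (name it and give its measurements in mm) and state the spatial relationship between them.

A is a rectangular dining table. The top is 731×988×27 mm with its upper surface at z = 745 mm. It stands on four 48×48 mm square legs, each inset 12 mm from the nearest pair of top edges, running from the floor to the underside of the top. Four apron rails, 48 mm thick and 92 mm tall, run between adjacent legs with their top edges flush with the underside of the top and their outer faces flush with the legs' outer faces.

B is a spool: two coaxial disc flanges of radius 190 mm and thickness 15 mm, joined by a core cylinder of radius 45 mm and height 244 mm. The lower flange rests on z = 0 and the three cylinders share a vertical axis.

C is a four-legged stool. The seat is a 345×250×23 mm slab whose top surface is at z = 385 mm; four square legs, each 34×34 mm in cross-section, run from the floor (z = 0) to the underside of the seat, each flush with a corner of the seat.

The spool is on top of the table. Three stools sit around the table at the −y, +y, −x sides.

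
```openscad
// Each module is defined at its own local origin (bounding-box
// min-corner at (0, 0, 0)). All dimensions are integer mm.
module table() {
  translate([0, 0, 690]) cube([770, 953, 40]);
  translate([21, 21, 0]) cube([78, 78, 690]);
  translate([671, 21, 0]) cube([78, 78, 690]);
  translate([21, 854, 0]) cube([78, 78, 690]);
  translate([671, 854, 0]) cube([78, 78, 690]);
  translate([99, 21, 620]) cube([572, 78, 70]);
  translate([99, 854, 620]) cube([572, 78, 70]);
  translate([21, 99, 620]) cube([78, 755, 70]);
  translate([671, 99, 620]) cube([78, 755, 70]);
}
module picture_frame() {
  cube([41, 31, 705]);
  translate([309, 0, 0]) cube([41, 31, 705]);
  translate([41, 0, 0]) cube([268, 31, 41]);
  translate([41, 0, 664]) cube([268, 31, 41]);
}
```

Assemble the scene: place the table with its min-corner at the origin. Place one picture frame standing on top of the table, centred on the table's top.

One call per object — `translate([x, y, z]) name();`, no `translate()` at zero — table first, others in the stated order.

table();
translate([210, 461, 730]) picture_frame();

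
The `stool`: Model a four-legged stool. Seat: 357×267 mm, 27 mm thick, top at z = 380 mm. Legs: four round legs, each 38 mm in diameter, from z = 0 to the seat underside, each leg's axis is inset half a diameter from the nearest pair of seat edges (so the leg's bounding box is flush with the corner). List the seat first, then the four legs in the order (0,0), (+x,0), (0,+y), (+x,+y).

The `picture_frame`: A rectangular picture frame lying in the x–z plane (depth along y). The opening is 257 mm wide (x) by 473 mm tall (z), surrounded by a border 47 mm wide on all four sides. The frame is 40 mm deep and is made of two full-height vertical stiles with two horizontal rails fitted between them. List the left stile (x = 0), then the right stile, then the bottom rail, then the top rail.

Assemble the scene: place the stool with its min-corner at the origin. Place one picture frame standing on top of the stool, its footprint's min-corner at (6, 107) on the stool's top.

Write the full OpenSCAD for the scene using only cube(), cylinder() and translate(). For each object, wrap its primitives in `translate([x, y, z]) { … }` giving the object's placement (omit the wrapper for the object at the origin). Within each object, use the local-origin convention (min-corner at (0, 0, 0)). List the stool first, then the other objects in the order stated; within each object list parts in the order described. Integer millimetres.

translate([0, 0, 353]) cube([357, 267, 27]);
translate([19, 19, 0]) cylinder(h = 353, r = 19);
translate([338, 19, 0]) cylinder(h = 353, r = 19);
translate([19, 248, 0]) cylinder(h = 353, r = 19);
translate([338, 248, 0]) cylinder(h = 353, r = 19);
translate([6, 107, 380]) {
  cube([47, 40, 567]);
  translate([304, 0, 0]) cube([47, 40, 567]);
  translate([47, 0, 0]) cube([257, 40, 47]);
  translate([47, 0, 520]) cube([257, 40, 47]);
}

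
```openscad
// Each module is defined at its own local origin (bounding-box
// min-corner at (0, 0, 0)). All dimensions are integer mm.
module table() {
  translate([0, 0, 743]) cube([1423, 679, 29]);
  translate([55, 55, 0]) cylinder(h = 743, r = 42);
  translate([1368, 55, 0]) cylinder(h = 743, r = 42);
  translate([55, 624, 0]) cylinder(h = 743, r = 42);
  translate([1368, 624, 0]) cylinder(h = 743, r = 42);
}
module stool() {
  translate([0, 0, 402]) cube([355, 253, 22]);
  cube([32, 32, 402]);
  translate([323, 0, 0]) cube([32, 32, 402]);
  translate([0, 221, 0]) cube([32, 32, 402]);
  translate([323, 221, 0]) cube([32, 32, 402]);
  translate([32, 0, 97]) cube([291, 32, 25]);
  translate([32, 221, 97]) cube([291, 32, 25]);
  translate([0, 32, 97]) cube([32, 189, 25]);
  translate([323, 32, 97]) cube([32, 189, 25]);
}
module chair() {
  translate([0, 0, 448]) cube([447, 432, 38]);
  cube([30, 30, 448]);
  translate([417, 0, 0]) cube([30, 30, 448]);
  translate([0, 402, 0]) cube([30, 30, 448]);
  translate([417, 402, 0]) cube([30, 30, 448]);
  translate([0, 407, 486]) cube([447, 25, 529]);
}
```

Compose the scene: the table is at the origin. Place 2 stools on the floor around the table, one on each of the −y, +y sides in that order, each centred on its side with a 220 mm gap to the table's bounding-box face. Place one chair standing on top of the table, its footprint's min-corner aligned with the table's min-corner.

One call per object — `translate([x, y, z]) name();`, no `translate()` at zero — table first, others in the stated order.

table();
translate([534, -473, 0]) stool();
translate([534, 899, 0]) stool();
translate([0, 0, 772]) chair();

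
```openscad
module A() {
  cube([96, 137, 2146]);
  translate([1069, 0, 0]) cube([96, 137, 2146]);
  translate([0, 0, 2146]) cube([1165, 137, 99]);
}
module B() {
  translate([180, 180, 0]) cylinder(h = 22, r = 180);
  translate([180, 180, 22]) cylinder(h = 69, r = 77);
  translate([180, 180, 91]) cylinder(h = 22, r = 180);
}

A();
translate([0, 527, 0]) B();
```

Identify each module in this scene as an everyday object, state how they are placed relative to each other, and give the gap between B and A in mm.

The spool's nearest face is 390 mm from the door frame's +y face.

A is a door frame. B is a spool. The spool is on the floor beside the door frame on its +y side. The gap between the spool and the door frame is 390 mm.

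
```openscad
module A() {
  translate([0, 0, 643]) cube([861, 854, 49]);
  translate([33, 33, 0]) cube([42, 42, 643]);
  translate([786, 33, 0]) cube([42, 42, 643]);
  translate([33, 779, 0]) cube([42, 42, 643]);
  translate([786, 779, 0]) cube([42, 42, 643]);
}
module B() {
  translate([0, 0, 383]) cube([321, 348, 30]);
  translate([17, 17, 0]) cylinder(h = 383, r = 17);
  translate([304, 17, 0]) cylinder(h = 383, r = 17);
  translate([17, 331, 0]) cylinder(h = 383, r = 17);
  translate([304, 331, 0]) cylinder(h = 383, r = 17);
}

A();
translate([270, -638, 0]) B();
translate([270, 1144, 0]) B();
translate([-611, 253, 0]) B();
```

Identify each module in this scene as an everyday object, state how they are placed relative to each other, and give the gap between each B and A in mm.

Each stool's nearest face is 290 mm from the table's bounding box.

A is a table. B is a stool. Three stools sit around the table at the −y, +y, −x sides. The gap between each stool and the table is 290 mm.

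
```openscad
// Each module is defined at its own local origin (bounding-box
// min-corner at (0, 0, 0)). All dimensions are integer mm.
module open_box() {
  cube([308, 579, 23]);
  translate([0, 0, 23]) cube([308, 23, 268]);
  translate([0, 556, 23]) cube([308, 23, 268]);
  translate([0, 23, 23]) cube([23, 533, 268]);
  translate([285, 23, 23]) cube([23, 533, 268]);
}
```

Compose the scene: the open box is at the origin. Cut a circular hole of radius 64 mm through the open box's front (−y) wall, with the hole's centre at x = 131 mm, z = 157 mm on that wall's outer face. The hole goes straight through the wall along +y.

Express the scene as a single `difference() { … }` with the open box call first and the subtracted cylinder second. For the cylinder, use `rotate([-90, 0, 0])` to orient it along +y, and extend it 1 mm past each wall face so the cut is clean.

difference() {
  open_box();
  translate([131, -1, 157]) rotate([-90, 0, 0]) cylinder(h = 25, r = 64);
}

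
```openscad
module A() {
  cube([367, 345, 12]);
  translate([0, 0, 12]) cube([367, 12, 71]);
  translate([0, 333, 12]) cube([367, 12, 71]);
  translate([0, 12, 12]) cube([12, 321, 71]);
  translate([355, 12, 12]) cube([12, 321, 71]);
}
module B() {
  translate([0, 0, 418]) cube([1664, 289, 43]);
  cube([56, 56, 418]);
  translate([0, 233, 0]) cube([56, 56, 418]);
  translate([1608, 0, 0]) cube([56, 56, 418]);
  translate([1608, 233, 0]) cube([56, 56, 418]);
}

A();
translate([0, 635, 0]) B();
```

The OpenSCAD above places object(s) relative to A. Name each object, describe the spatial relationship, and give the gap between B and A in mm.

A is an open box. B is a bench. The bench is on the floor beside the open box on its +y side. The gap between the bench and the open box is 290 mm.

The bench's nearest face is 290 mm from the open box's +y face.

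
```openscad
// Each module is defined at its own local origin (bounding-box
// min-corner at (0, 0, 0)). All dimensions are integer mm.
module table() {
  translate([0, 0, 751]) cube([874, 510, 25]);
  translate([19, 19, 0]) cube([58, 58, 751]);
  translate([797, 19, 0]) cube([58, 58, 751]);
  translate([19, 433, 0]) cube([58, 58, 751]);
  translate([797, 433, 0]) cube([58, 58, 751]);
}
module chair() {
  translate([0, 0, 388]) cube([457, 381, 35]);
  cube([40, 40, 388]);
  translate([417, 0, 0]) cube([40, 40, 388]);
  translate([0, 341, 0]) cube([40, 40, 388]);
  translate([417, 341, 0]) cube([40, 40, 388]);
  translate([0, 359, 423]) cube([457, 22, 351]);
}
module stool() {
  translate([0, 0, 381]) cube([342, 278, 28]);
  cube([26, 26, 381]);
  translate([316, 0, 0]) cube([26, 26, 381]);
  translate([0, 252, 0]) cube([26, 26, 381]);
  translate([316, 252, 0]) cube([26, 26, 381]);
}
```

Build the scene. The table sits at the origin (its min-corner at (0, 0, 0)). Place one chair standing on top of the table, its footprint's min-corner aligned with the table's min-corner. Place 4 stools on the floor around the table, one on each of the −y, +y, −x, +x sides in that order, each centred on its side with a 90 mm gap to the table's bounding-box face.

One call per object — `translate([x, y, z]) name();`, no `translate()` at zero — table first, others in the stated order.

table();
translate([0, 0, 776]) chair();
translate([266, -368, 0]) stool();
translate([266, 600, 0]) stool();
translate([-432, 116, 0]) stool();
translate([964, 116, 0]) stool();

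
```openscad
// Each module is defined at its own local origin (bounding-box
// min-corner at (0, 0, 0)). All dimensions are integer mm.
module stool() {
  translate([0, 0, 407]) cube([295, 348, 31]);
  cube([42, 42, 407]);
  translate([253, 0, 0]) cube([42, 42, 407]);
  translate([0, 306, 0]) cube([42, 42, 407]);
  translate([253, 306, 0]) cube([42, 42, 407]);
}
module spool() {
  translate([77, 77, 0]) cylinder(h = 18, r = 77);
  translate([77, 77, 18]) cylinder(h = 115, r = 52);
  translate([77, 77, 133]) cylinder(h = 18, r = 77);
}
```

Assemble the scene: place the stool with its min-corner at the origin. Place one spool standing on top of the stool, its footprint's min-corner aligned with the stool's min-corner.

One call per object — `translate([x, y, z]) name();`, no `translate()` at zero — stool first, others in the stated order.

stool();
translate([0, 0, 438]) spool();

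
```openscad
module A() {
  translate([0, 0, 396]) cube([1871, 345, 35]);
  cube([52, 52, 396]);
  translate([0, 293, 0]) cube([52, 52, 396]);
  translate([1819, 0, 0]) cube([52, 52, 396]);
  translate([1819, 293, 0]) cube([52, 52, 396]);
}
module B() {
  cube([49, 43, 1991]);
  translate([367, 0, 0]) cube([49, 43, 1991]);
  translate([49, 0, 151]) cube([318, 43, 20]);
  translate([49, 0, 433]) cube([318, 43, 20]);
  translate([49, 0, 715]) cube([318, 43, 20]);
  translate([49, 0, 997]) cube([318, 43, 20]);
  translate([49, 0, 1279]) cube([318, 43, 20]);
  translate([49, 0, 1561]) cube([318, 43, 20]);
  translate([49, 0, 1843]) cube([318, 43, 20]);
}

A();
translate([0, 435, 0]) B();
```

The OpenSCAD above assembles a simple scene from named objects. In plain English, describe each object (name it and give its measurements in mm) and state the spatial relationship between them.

A is a long wooden bench with a 1871 mm (x) × 345 mm (y) seat, 35 mm thick, its top surface 431 mm above the floor. Four 52 mm square legs at the seat corners, flush with the edges, run from z = 0 to the seat underside.

B is a wooden ladder with two side rails of 49×43 mm section and 1991 mm height, set 416 mm apart overall. Between them run 7 rectangular rungs (43 mm deep, 20 mm thick), front faces flush with the rails' −y face. The bottom of the first rung is 151 mm above the floor and each subsequent rung is 282 mm higher than the one below.

The ladder is on the floor beside the bench on its +y side.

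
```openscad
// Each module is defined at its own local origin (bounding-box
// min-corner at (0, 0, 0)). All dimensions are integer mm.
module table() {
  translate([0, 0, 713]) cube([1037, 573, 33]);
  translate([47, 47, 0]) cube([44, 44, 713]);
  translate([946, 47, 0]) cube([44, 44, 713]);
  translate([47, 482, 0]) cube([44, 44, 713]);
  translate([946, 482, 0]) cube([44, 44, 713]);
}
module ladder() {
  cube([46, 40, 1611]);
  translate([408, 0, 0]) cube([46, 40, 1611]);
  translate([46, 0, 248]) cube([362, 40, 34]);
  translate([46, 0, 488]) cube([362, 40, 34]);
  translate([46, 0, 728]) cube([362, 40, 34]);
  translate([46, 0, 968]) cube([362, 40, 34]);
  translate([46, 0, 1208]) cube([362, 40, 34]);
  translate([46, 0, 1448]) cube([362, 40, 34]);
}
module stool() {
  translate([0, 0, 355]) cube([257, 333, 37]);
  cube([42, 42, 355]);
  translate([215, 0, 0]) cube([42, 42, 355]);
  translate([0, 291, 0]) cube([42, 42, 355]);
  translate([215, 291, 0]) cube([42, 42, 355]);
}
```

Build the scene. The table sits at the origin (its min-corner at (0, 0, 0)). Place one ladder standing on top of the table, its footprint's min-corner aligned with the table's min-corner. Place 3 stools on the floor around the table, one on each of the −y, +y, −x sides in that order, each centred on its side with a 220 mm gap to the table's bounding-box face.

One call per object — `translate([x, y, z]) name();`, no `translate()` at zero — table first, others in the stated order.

table();
translate([0, 0, 746]) ladder();
translate([390, -553, 0]) stool();
translate([390, 793, 0]) stool();
translate([-477, 120, 0]) stool();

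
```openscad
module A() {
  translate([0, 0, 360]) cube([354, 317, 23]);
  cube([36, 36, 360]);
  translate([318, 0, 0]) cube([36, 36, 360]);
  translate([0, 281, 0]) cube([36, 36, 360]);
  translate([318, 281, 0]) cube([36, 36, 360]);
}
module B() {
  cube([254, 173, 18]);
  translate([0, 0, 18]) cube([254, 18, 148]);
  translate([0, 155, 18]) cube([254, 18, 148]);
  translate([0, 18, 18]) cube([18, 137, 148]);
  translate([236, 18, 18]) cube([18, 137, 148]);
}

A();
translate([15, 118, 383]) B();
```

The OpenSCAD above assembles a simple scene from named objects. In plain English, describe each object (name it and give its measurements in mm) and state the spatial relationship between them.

A is a four-legged stool. The seat is 354×317 mm, 23 mm thick, top at z = 383 mm. It stands on four square legs, each 36×36 mm in cross-section, from z = 0 to the seat underside, each flush with a corner of the seat.

B is an open storage box with external size 254×173×166 mm and wall thickness 18 mm (the base is also 18 mm thick). The base covers the whole footprint; the four walls stand on the base, with the y-facing walls full-width and the x-facing walls fitting between their inner faces.

The open box is on top of the stool.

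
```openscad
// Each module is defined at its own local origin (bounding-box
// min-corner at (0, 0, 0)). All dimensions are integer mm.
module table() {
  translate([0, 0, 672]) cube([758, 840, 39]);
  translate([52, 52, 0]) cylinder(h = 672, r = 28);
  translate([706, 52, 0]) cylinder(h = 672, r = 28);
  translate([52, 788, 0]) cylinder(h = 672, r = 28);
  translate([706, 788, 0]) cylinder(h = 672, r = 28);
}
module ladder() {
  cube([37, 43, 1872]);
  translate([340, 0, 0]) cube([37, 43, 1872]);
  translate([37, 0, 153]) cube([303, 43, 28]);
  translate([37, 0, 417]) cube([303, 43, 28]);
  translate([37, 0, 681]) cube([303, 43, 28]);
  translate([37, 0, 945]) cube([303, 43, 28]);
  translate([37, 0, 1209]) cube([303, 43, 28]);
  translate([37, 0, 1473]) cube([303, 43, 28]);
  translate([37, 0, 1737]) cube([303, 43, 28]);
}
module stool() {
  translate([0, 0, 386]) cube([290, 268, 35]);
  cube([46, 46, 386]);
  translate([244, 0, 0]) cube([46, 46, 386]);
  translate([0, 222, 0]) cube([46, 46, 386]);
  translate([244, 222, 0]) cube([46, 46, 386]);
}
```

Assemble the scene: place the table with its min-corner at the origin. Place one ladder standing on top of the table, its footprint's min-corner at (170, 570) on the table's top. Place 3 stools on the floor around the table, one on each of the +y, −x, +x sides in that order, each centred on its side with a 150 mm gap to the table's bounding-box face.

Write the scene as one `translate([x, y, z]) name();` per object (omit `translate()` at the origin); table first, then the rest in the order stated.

table();
translate([170, 570, 711]) ladder();
translate([234, 990, 0]) stool();
translate([-440, 286, 0]) stool();
translate([908, 286, 0]) stool();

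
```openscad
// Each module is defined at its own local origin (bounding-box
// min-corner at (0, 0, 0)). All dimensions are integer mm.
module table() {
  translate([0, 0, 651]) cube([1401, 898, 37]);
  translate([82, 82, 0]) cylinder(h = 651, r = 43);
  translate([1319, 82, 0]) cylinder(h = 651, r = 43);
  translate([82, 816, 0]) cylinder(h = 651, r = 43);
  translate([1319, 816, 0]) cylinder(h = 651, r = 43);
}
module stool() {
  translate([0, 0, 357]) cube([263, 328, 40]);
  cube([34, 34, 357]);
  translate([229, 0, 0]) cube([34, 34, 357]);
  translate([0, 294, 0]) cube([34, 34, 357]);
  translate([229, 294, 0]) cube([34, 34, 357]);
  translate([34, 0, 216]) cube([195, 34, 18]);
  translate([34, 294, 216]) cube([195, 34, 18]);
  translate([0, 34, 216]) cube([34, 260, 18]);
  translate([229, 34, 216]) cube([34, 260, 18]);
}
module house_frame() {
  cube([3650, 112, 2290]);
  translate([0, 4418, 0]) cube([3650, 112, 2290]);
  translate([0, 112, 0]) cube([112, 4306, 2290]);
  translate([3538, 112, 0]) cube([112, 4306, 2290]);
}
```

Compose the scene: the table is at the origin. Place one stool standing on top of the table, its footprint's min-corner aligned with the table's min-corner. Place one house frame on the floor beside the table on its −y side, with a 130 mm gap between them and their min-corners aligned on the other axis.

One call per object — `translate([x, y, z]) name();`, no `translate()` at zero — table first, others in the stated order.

table();
translate([0, 0, 688]) stool();
translate([0, -4660, 0]) house_frame();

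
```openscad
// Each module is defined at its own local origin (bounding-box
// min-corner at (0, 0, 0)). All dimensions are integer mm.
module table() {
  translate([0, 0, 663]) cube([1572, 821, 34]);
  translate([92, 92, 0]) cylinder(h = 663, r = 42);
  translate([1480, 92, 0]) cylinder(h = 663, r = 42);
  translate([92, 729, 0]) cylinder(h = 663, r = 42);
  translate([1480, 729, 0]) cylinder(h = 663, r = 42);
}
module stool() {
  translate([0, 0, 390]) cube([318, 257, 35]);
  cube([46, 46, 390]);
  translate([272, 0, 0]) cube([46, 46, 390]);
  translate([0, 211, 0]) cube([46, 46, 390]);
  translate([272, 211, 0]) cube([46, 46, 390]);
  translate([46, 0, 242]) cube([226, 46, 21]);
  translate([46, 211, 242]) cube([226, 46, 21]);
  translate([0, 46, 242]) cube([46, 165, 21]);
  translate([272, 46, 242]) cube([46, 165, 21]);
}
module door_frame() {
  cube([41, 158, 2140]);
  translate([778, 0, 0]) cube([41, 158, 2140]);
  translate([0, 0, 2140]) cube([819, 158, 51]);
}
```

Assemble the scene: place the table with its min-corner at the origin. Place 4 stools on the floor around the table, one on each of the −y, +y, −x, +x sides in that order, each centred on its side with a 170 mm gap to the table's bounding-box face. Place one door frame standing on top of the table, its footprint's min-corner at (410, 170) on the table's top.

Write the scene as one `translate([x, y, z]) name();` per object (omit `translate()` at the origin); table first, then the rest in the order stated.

table();
translate([627, -427, 0]) stool();
translate([627, 991, 0]) stool();
translate([-488, 282, 0]) stool();
translate([1742, 282, 0]) stool();
translate([410, 170, 697]) door_frame();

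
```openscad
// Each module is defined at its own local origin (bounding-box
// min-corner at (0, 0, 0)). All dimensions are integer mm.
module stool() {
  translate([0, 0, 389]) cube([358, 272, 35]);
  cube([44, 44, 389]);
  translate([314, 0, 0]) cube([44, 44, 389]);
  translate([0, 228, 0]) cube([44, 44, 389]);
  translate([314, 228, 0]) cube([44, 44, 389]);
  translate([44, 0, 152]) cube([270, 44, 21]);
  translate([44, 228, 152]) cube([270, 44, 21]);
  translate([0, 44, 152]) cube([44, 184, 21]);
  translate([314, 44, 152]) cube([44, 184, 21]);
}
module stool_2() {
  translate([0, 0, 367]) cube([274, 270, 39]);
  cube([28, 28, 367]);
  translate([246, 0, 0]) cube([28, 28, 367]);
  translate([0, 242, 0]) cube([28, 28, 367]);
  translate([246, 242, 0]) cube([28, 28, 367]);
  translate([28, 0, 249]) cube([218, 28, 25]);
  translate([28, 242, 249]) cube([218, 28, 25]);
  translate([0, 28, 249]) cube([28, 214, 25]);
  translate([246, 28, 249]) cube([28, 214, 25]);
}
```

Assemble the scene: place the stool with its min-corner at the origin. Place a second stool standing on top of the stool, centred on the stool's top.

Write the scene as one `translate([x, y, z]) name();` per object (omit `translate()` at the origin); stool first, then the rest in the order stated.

stool();
translate([42, 1, 424]) stool_2();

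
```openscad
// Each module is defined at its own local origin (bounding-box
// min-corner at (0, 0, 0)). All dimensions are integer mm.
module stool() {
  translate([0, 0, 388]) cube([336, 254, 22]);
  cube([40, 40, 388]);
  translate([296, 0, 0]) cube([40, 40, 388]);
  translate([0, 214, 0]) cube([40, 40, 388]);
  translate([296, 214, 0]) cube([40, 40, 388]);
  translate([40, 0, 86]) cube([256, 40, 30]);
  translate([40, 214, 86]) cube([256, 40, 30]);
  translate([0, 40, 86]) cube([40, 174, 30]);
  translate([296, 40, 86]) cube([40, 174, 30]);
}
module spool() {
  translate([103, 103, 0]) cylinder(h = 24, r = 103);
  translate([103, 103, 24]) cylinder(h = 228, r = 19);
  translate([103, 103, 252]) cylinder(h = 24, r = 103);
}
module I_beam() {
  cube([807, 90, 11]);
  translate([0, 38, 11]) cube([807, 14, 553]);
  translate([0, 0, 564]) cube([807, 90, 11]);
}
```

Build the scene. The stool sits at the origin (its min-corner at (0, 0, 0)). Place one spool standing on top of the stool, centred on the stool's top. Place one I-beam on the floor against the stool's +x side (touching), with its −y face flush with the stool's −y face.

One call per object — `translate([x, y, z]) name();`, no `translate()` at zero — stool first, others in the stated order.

stool();
translate([65, 24, 410]) spool();
translate([336, 0, 0]) I_beam();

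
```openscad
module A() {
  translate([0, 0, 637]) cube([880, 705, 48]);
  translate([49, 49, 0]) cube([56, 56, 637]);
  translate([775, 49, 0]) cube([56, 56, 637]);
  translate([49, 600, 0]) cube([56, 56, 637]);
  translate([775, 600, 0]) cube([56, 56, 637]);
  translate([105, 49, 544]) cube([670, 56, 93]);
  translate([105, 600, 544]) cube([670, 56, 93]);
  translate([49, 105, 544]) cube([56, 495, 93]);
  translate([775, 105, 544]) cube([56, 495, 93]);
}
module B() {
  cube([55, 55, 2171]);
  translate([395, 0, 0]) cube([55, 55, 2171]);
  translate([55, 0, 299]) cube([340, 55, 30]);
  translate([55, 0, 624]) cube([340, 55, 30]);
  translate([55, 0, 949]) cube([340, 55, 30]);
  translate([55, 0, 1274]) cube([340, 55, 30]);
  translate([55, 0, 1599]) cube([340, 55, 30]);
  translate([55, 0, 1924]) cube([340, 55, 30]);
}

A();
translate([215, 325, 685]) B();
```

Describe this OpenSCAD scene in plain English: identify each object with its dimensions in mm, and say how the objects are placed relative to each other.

A is a table with a 880×705 mm rectangular top, 48 mm thick, top surface at z = 685 mm, supported by four 56×56 mm square legs, each inset 49 mm from the nearest pair of top edges, running from the floor. Four apron rails, 56 mm thick and 93 mm tall, run between adjacent legs with their top edges flush with the underside of the top and their outer faces flush with the legs' outer faces.

B is a straight ladder. Two 55×55 mm vertical rails, 2171 mm tall, stand 450 mm apart (outside-to-outside) with their front faces coplanar on the −y side. 6 rungs, each 55 mm deep and 30 mm tall, span between the inner faces of the rails, front faces flush with the rails. The lowest rung's underside is at z = 299 mm and rungs are spaced 325 mm apart (underside to underside).

The ladder is on top of the table, centred.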